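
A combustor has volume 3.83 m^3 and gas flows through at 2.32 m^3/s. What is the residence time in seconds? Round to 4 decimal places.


tau = V / Q_flow
tau = 3.83 / 2.32 = 1.6509 s


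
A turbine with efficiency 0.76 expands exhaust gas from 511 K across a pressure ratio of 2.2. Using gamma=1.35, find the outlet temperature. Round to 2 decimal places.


T_out = T_in * (1 - eta * (1 - PR^(-(gamma-1)/gamma)))
Exponent = -(1.35-1)/1.35 = -0.25925926
PR^exp = 2.2^(-0.25925926) = 0.81512413
Factor = 1 - 0.76*(1 - 0.81512413) = 0.85949434
T_out = 511 * 0.85949434 = 439.20 K


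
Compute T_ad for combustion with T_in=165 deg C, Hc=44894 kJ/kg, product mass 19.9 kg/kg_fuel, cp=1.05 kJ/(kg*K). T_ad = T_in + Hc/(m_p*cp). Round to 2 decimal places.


T_ad = T_in + Hc / (m_p * cp)
Denominator = 19.9 * 1.05 = 20.8950
Temperature rise = 44894 / 20.8950 = 2148.55 K
T_ad = 165 + 2148.55 = 2313.55 deg C


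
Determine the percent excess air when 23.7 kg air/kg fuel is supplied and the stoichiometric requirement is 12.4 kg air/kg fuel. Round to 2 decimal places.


Excess air = actual - stoichiometric = 23.7 - 12.4 = 11.30 kg/kg fuel
Excess air % = (excess / stoich) * 100 = (11.30 / 12.4) * 100 = 91.13%


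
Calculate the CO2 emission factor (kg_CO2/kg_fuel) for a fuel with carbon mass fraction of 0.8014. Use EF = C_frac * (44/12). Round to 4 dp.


EF = C_frac * (M_CO2 / M_C)
EF = 0.8014 * (44/12)
EF = 0.8014 * 3.666667 = 2.9385 kg_CO2/kg_fuel


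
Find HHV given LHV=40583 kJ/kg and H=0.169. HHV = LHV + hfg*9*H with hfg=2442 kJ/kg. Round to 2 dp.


HHV = LHV + hfg * 9 * H
Water addition = 2442 * 9 * 0.169 = 3714.282 kJ/kg
HHV = 40583 + 3714.282 = 44297.28 kJ/kg


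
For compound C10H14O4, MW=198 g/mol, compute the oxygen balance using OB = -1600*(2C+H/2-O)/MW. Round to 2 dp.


OB = -1600 * (2C + H/2 - O) / MW
Inner = 2*10 + 14/2 - 4 = 23.00
OB = -1600 * 23.00 / 198 = -185.86%


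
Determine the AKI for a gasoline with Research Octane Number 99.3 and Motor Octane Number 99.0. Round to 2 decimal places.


AKI = (RON + MON) / 2
AKI = (99.3 + 99.0) / 2
AKI = 198.3 / 2 = 99.15


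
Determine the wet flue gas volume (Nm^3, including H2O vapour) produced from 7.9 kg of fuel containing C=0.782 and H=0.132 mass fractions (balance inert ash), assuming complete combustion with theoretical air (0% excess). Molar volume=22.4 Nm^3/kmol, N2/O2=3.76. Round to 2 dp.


Per kg fuel: CO2 = (C/12 kmol)*22.4 = (0.782/12)*22.4 = 1.45973 Nm^3
Per kg fuel: H2O = (H/2 kmol)*22.4 = (0.132/2)*22.4 = 1.47840 Nm^3
O2 needed per kg fuel = C/12 + H/4 = 0.782/12 + 0.132/4 = 0.09816667 kmol
Per kg fuel: N2 = O2*3.76*22.4 = 0.09816667*3.76*22.4 = 8.26799 Nm^3
Total per kg = 1.45973 + 1.47840 + 8.26799 = 11.20612 Nm^3
Total = 11.20612 * 7.9 = 88.53 Nm^3


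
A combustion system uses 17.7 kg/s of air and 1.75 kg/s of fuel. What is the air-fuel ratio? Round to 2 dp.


AFR = m_air / m_fuel
AFR = 17.7 / 1.75 = 10.11


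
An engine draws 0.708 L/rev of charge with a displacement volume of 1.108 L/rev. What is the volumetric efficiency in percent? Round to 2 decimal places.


eta_v = (V_actual / V_disp) * 100
Ratio = 0.708 / 1.108 = 0.6390
eta_v = 0.6390 * 100 = 63.90%


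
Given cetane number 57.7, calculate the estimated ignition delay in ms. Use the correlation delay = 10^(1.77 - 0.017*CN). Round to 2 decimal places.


delay = 10^(1.77 - 0.017*CN)
Exponent = 1.77 - 0.017*57.7 = 0.7891
delay = 10^0.7891 = 6.15 ms


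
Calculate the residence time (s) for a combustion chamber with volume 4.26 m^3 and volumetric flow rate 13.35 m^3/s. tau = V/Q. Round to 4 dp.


tau = V / Q_flow
tau = 4.26 / 13.35 = 0.3191 s


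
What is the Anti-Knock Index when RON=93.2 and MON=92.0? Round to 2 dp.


AKI = (RON + MON) / 2
AKI = (93.2 + 92.0) / 2
AKI = 185.2 / 2 = 92.60


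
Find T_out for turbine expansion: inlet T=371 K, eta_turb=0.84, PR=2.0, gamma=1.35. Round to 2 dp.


T_out = T_in * (1 - eta * (1 - PR^(-(gamma-1)/gamma)))
Exponent = -(1.35-1)/1.35 = -0.25925926
PR^exp = 2.0^(-0.25925926) = 0.83551680
Factor = 1 - 0.84*(1 - 0.83551680) = 0.86183411
T_out = 371 * 0.86183411 = 319.74 K


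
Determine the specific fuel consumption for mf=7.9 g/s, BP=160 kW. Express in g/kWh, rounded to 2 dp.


SFC = (mf / BP) * 3600
Rate = 7.9 / 160 = 0.049375 g/(s*kW)
SFC = 0.049375 * 3600 = 177.75 g/kWh


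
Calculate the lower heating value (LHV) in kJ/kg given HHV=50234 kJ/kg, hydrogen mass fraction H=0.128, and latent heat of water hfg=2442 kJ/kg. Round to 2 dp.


LHV = HHV - hfg * 9 * H
Water correction = 2442 * 9 * 0.128 = 2813.184 kJ/kg
LHV = 50234 - 2813.184 = 47420.82 kJ/kg


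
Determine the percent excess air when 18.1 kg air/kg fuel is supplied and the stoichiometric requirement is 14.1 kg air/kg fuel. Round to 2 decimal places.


Excess air = actual - stoichiometric = 18.1 - 14.1 = 4.00 kg/kg fuel
Excess air % = (excess / stoich) * 100 = (4.00 / 14.1) * 100 = 28.37%


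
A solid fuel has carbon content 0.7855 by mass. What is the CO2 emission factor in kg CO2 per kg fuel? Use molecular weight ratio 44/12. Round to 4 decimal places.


EF = C_frac * (M_CO2 / M_C)
EF = 0.7855 * (44/12)
EF = 0.7855 * 3.666667 = 2.8802 kg_CO2/kg_fuel


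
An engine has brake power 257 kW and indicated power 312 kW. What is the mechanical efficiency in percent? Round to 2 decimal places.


eta_mech = (BP / IP) * 100
Ratio = 257 / 312 = 0.8237
eta_mech = 0.8237 * 100 = 82.37%


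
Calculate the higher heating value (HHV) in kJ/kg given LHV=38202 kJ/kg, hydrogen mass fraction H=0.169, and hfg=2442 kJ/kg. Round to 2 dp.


HHV = LHV + hfg * 9 * H
Water addition = 2442 * 9 * 0.169 = 3714.282 kJ/kg
HHV = 38202 + 3714.282 = 41916.28 kJ/kg


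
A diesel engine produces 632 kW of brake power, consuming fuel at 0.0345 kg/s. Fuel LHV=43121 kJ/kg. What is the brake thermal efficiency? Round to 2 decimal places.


eta_BTE = (BP / (mf * LHV)) * 100
Denominator = 0.0345 * 43121 = 1487.6745 kW
eta_BTE = (632 / 1487.6745) * 100 = 42.48%


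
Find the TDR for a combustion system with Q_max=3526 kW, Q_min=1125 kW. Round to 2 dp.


TDR = Q_max / Q_min
TDR = 3526 / 1125 = 3.13


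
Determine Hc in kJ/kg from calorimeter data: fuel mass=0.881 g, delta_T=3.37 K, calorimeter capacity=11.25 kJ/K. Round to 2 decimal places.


Hc = C_cal * delta_T / m_fuel
Q_released = 11.25 * 3.37 = 37.9125 kJ
m_fuel = 0.881 g = 0.881/1000 kg = 0.000881 kg
Hc = 37.9125 / 0.000881 = 43033.48 kJ/kg


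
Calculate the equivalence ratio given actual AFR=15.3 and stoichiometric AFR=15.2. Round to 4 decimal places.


phi = AFR_stoich / AFR_actual
phi = 15.2 / 15.3 = 0.9935


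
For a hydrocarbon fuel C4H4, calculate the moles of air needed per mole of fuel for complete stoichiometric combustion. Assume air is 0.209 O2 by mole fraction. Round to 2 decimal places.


Balanced combustion: C4H4 + 5 O2 -> 4 CO2 + 2 H2O
O2 needed = C + H/4 = 4 + 4/4 = 5.00 moles
Air moles = O2 / 0.209 = 5.00 / 0.209 = 23.92 moles air


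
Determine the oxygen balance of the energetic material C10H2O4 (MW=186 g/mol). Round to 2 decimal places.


OB = -1600 * (2C + H/2 - O) / MW
Inner = 2*10 + 2/2 - 4 = 17.00
OB = -1600 * 17.00 / 186 = -146.24%


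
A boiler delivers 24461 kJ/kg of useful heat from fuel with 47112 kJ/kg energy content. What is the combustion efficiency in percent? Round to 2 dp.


Efficiency = (Q_useful / Q_fuel) * 100
Efficiency = (24461 / 47112) * 100
Efficiency = 0.5192 * 100 = 51.92%


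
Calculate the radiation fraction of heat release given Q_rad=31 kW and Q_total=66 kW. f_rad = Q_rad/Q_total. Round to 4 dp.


f_rad = Q_rad / Q_total
f_rad = 31 / 66 = 0.4697


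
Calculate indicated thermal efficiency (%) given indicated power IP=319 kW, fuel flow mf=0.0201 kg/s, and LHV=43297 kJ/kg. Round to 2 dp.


eta_ith = (IP / (mf * LHV)) * 100
Denominator = 0.0201 * 43297 = 870.2697 kW
eta_ith = (319 / 870.2697) * 100 = 36.66%


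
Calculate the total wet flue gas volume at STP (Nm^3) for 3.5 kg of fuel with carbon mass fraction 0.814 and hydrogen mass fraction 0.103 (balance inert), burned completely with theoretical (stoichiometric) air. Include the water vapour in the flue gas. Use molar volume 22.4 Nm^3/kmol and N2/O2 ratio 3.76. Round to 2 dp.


Per kg fuel: CO2 = (C/12 kmol)*22.4 = (0.814/12)*22.4 = 1.51947 Nm^3
Per kg fuel: H2O = (H/2 kmol)*22.4 = (0.103/2)*22.4 = 1.15360 Nm^3
O2 needed per kg fuel = C/12 + H/4 = 0.814/12 + 0.103/4 = 0.09358333 kmol
Per kg fuel: N2 = O2*3.76*22.4 = 0.09358333*3.76*22.4 = 7.88196 Nm^3
Total per kg = 1.51947 + 1.15360 + 7.88196 = 10.55503 Nm^3
Total = 10.55503 * 3.5 = 36.94 Nm^3


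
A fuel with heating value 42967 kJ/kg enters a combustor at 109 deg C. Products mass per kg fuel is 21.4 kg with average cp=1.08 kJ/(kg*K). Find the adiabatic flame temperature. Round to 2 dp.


T_ad = T_in + Hc / (m_p * cp)
Denominator = 21.4 * 1.08 = 23.1120
Temperature rise = 42967 / 23.1120 = 1859.08 K
T_ad = 109 + 1859.08 = 1968.08 deg C


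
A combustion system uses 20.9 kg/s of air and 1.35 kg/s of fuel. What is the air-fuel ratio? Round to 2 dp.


AFR = m_air / m_fuel
AFR = 20.9 / 1.35 = 15.48


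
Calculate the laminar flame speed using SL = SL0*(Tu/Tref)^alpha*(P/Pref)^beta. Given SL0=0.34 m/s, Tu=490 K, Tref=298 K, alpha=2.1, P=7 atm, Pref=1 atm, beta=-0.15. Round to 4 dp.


SL = SL0 * (Tu/Tref)^alpha * (P/Pref)^beta
T ratio = 490/298 = 1.64429530
(T ratio)^alpha = 1.64429530^2.1 = 2.841565
(P/Pref)^beta = 7^(-0.15) = 0.746853
SL = 0.34 * 2.841565 * 0.746853 = 0.7216 m/s


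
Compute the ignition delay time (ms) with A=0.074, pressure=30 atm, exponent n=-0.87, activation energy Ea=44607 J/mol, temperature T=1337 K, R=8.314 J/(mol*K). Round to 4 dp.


tau = A * P^n * exp(Ea/(R*T))
P^n = 30^(-0.87) = 0.05186860
Ea/(R*T) = 44607/(8.314*1337) = 4.012930
exp(Ea/(R*T)) = 55.308690
tau = 0.074 * 0.05186860 * 55.308690 = 0.2123 ms


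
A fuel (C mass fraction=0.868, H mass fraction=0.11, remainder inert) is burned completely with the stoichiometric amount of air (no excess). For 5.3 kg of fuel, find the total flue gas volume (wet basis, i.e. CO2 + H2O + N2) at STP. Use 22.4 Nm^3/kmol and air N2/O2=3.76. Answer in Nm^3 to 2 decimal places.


Per kg fuel: CO2 = (C/12 kmol)*22.4 = (0.868/12)*22.4 = 1.62027 Nm^3
Per kg fuel: H2O = (H/2 kmol)*22.4 = (0.11/2)*22.4 = 1.23200 Nm^3
O2 needed per kg fuel = C/12 + H/4 = 0.868/12 + 0.11/4 = 0.09983333 kmol
Per kg fuel: N2 = O2*3.76*22.4 = 0.09983333*3.76*22.4 = 8.40836 Nm^3
Total per kg = 1.62027 + 1.23200 + 8.40836 = 11.26063 Nm^3
Total = 11.26063 * 5.3 = 59.68 Nm^3


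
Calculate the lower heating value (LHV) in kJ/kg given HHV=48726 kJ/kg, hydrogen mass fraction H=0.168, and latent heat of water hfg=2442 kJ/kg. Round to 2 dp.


LHV = HHV - hfg * 9 * H
Water correction = 2442 * 9 * 0.168 = 3692.304 kJ/kg
LHV = 48726 - 3692.304 = 45033.70 kJ/kg


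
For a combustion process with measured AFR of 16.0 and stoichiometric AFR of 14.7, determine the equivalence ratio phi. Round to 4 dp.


phi = AFR_stoich / AFR_actual
phi = 14.7 / 16.0 = 0.9188


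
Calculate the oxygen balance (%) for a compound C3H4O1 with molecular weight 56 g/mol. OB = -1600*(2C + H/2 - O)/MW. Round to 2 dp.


OB = -1600 * (2C + H/2 - O) / MW
Inner = 2*3 + 4/2 - 1 = 7.00
OB = -1600 * 7.00 / 56 = -200.00%


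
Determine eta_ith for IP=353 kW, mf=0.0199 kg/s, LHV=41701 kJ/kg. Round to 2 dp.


eta_ith = (IP / (mf * LHV)) * 100
Denominator = 0.0199 * 41701 = 829.8499 kW
eta_ith = (353 / 829.8499) * 100 = 42.54%


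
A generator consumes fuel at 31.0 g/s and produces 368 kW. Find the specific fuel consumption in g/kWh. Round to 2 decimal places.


SFC = (mf / BP) * 3600
Rate = 31.0 / 368 = 0.084239 g/(s*kW)
SFC = 0.084239 * 3600 = 303.26 g/kWh


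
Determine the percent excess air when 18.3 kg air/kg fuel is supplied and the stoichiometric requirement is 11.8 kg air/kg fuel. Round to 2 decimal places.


Excess air = actual - stoichiometric = 18.3 - 11.8 = 6.50 kg/kg fuel
Excess air % = (excess / stoich) * 100 = (6.50 / 11.8) * 100 = 55.08%


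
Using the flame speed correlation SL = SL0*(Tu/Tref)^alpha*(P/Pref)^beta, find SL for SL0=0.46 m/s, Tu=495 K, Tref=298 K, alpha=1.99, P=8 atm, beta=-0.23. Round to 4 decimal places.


SL = SL0 * (Tu/Tref)^alpha * (P/Pref)^beta
T ratio = 495/298 = 1.66107383
(T ratio)^alpha = 1.66107383^1.99 = 2.745200
(P/Pref)^beta = 8^(-0.23) = 0.619854
SL = 0.46 * 2.745200 * 0.619854 = 0.7827 m/s


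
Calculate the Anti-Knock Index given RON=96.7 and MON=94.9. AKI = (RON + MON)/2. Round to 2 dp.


AKI = (RON + MON) / 2
AKI = (96.7 + 94.9) / 2
AKI = 191.6 / 2 = 95.80


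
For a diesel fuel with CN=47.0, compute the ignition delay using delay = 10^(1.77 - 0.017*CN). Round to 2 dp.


delay = 10^(1.77 - 0.017*CN)
Exponent = 1.77 - 0.017*47.0 = 0.9710
delay = 10^0.9710 = 9.35 ms


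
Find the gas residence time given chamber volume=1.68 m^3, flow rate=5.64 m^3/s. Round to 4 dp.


tau = V / Q_flow
tau = 1.68 / 5.64 = 0.2979 s


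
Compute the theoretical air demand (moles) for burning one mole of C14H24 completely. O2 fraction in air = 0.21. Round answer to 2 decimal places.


Balanced combustion: C14H24 + 20 O2 -> 14 CO2 + 12 H2O
O2 needed = C + H/4 = 14 + 24/4 = 20.00 moles
Air moles = O2 / 0.21 = 20.00 / 0.21 = 95.24 moles air


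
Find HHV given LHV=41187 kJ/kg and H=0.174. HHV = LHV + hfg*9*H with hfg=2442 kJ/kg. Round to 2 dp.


HHV = LHV + hfg * 9 * H
Water addition = 2442 * 9 * 0.174 = 3824.172 kJ/kg
HHV = 41187 + 3824.172 = 45011.17 kJ/kg


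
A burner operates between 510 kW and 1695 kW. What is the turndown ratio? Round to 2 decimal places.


TDR = Q_max / Q_min
TDR = 1695 / 510 = 3.32


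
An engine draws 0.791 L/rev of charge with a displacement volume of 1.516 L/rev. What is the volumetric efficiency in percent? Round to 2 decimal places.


eta_v = (V_actual / V_disp) * 100
Ratio = 0.791 / 1.516 = 0.5218
eta_v = 0.5218 * 100 = 52.18%


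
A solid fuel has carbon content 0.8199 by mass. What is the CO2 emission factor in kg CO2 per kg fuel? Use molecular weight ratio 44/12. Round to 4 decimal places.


EF = C_frac * (M_CO2 / M_C)
EF = 0.8199 * (44/12)
EF = 0.8199 * 3.666667 = 3.0063 kg_CO2/kg_fuel


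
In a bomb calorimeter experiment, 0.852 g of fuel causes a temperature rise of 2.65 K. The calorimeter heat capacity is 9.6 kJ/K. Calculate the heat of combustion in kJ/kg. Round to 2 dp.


Hc = C_cal * delta_T / m_fuel
Q_released = 9.6 * 2.65 = 25.4400 kJ
m_fuel = 0.852 g = 0.852/1000 kg = 0.000852 kg
Hc = 25.4400 / 0.000852 = 29859.15 kJ/kg


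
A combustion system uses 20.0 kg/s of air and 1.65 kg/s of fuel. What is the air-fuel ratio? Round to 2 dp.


AFR = m_air / m_fuel
AFR = 20.0 / 1.65 = 12.12


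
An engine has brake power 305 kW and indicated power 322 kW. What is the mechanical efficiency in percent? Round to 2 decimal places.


eta_mech = (BP / IP) * 100
Ratio = 305 / 322 = 0.9472
eta_mech = 0.9472 * 100 = 94.72%


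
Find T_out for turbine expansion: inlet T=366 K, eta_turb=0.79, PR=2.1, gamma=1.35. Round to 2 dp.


T_out = T_in * (1 - eta * (1 - PR^(-(gamma-1)/gamma)))
Exponent = -(1.35-1)/1.35 = -0.25925926
PR^exp = 2.1^(-0.25925926) = 0.82501466
Factor = 1 - 0.79*(1 - 0.82501466) = 0.86176158
T_out = 366 * 0.86176158 = 315.40 K


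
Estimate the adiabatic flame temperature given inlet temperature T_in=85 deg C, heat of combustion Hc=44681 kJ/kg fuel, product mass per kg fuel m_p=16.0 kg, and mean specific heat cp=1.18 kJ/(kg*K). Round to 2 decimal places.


T_ad = T_in + Hc / (m_p * cp)
Denominator = 16.0 * 1.18 = 18.8800
Temperature rise = 44681 / 18.8800 = 2366.58 K
T_ad = 85 + 2366.58 = 2451.58 deg C


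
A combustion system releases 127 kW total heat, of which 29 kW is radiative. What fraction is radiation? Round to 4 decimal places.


f_rad = Q_rad / Q_total
f_rad = 29 / 127 = 0.2283


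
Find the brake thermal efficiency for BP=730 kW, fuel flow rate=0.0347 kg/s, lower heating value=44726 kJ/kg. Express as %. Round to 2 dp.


eta_BTE = (BP / (mf * LHV)) * 100
Denominator = 0.0347 * 44726 = 1551.9922 kW
eta_BTE = (730 / 1551.9922) * 100 = 47.04%


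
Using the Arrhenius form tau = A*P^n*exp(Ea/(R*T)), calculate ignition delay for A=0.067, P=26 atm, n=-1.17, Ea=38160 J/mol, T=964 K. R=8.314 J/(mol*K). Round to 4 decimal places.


tau = A * P^n * exp(Ea/(R*T))
P^n = 26^(-1.17) = 0.02210452
Ea/(R*T) = 38160/(8.314*964) = 4.761254
exp(Ea/(R*T)) = 116.892368
tau = 0.067 * 0.02210452 * 116.892368 = 0.1731 ms


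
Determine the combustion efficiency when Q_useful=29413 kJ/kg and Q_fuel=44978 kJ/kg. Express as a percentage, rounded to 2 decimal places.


Efficiency = (Q_useful / Q_fuel) * 100
Efficiency = (29413 / 44978) * 100
Efficiency = 0.6539 * 100 = 65.39%


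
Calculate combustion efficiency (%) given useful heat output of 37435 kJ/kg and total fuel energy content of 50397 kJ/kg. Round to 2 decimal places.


Efficiency = (Q_useful / Q_fuel) * 100
Efficiency = (37435 / 50397) * 100
Efficiency = 0.7428 * 100 = 74.28%


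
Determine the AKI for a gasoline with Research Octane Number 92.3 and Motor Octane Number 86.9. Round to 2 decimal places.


AKI = (RON + MON) / 2
AKI = (92.3 + 86.9) / 2
AKI = 179.2 / 2 = 89.60


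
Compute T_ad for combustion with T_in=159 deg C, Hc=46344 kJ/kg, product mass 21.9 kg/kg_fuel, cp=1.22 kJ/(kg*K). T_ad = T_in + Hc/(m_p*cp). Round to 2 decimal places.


T_ad = T_in + Hc / (m_p * cp)
Denominator = 21.9 * 1.22 = 26.7180
Temperature rise = 46344 / 26.7180 = 1734.56 K
T_ad = 159 + 1734.56 = 1893.56 deg C


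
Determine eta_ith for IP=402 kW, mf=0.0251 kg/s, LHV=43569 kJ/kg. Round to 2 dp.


eta_ith = (IP / (mf * LHV)) * 100
Denominator = 0.0251 * 43569 = 1093.5819 kW
eta_ith = (402 / 1093.5819) * 100 = 36.76%


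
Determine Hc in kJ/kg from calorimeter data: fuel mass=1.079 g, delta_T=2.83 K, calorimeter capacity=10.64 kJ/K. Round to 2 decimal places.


Hc = C_cal * delta_T / m_fuel
Q_released = 10.64 * 2.83 = 30.1112 kJ
m_fuel = 1.079 g = 1.079/1000 kg = 0.001079 kg
Hc = 30.1112 / 0.001079 = 27906.58 kJ/kg


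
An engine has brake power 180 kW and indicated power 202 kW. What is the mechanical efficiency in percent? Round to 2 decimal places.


eta_mech = (BP / IP) * 100
Ratio = 180 / 202 = 0.8911
eta_mech = 0.8911 * 100 = 89.11%


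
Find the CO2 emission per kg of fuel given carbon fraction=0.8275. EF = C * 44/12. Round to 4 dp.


EF = C_frac * (M_CO2 / M_C)
EF = 0.8275 * (44/12)
EF = 0.8275 * 3.666667 = 3.0342 kg_CO2/kg_fuel


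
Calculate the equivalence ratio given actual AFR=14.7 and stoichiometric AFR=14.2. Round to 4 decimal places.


phi = AFR_stoich / AFR_actual
phi = 14.2 / 14.7 = 0.9660


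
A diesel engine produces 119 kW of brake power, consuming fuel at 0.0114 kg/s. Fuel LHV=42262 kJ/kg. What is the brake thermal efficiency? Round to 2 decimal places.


eta_BTE = (BP / (mf * LHV)) * 100
Denominator = 0.0114 * 42262 = 481.7868 kW
eta_BTE = (119 / 481.7868) * 100 = 24.70%


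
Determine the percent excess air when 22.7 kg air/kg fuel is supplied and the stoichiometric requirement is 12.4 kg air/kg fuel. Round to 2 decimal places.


Excess air = actual - stoichiometric = 22.7 - 12.4 = 10.30 kg/kg fuel
Excess air % = (excess / stoich) * 100 = (10.30 / 12.4) * 100 = 83.06%


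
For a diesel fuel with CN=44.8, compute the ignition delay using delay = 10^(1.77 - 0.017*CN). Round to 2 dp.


delay = 10^(1.77 - 0.017*CN)
Exponent = 1.77 - 0.017*44.8 = 1.0084
delay = 10^1.0084 = 10.20 ms


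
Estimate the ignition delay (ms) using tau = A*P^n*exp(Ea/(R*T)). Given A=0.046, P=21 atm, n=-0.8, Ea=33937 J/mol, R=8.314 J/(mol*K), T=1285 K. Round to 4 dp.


tau = A * P^n * exp(Ea/(R*T))
P^n = 21^(-0.8) = 0.08754363
Ea/(R*T) = 33937/(8.314*1285) = 3.176584
exp(Ea/(R*T)) = 23.964742
tau = 0.046 * 0.08754363 * 23.964742 = 0.0965 ms


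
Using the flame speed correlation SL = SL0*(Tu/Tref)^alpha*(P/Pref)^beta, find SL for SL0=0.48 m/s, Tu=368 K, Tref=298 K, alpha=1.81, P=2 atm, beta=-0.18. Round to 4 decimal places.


SL = SL0 * (Tu/Tref)^alpha * (P/Pref)^beta
T ratio = 368/298 = 1.23489933
(T ratio)^alpha = 1.23489933^1.81 = 1.465052
(P/Pref)^beta = 2^(-0.18) = 0.882703
SL = 0.48 * 1.465052 * 0.882703 = 0.6207 m/s


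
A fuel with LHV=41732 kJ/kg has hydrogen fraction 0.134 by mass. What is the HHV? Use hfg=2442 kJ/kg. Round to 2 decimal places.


HHV = LHV + hfg * 9 * H
Water addition = 2442 * 9 * 0.134 = 2945.052 kJ/kg
HHV = 41732 + 2945.052 = 44677.05 kJ/kg


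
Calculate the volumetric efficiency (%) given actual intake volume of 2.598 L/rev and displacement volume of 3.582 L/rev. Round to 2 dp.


eta_v = (V_actual / V_disp) * 100
Ratio = 2.598 / 3.582 = 0.7253
eta_v = 0.7253 * 100 = 72.53%


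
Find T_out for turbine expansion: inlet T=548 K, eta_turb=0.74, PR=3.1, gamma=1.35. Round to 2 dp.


T_out = T_in * (1 - eta * (1 - PR^(-(gamma-1)/gamma)))
Exponent = -(1.35-1)/1.35 = -0.25925926
PR^exp = 3.1^(-0.25925926) = 0.74577862
Factor = 1 - 0.74*(1 - 0.74577862) = 0.81187618
T_out = 548 * 0.81187618 = 444.91 K


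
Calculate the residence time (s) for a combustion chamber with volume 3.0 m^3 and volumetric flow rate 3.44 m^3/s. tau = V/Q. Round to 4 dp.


tau = V / Q_flow
tau = 3.0 / 3.44 = 0.8721 s


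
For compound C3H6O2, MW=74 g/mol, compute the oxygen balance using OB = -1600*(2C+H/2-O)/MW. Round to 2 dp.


OB = -1600 * (2C + H/2 - O) / MW
Inner = 2*3 + 6/2 - 2 = 7.00
OB = -1600 * 7.00 / 74 = -151.35%


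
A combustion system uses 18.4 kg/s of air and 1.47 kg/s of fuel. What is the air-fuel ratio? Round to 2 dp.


AFR = m_air / m_fuel
AFR = 18.4 / 1.47 = 12.52


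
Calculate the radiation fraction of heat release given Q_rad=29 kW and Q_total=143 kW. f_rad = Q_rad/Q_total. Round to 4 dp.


f_rad = Q_rad / Q_total
f_rad = 29 / 143 = 0.2028


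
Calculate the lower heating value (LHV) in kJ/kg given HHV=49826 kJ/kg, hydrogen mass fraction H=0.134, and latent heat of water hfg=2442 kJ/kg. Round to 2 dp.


LHV = HHV - hfg * 9 * H
Water correction = 2442 * 9 * 0.134 = 2945.052 kJ/kg
LHV = 49826 - 2945.052 = 46880.95 kJ/kg


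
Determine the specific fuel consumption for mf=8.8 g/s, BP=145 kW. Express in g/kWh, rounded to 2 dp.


SFC = (mf / BP) * 3600
Rate = 8.8 / 145 = 0.060690 g/(s*kW)
SFC = 0.060690 * 3600 = 218.48 g/kWh


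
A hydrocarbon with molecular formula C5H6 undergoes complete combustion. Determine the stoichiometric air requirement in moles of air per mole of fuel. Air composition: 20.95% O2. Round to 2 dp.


Balanced combustion: C5H6 + 6.5 O2 -> 5 CO2 + 3 H2O
O2 needed = C + H/4 = 5 + 6/4 = 6.50 moles
Air moles = O2 / 0.2095 = 6.50 / 0.2095 = 31.03 moles air


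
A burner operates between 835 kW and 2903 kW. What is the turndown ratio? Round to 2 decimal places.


TDR = Q_max / Q_min
TDR = 2903 / 835 = 3.48


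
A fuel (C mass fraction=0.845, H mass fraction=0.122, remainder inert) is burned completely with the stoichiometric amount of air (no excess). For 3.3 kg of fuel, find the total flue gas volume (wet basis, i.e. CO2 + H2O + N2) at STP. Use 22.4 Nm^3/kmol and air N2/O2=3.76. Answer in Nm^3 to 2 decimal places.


Per kg fuel: CO2 = (C/12 kmol)*22.4 = (0.845/12)*22.4 = 1.57733 Nm^3
Per kg fuel: H2O = (H/2 kmol)*22.4 = (0.122/2)*22.4 = 1.36640 Nm^3
O2 needed per kg fuel = C/12 + H/4 = 0.845/12 + 0.122/4 = 0.10091667 kmol
Per kg fuel: N2 = O2*3.76*22.4 = 0.10091667*3.76*22.4 = 8.49961 Nm^3
Total per kg = 1.57733 + 1.36640 + 8.49961 = 11.44334 Nm^3
Total = 11.44334 * 3.3 = 37.76 Nm^3


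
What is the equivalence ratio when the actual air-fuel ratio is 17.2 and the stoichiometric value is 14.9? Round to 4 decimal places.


phi = AFR_stoich / AFR_actual
phi = 14.9 / 17.2 = 0.8663


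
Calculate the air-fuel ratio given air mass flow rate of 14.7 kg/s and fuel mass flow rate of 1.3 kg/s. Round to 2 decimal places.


AFR = m_air / m_fuel
AFR = 14.7 / 1.3 = 11.31


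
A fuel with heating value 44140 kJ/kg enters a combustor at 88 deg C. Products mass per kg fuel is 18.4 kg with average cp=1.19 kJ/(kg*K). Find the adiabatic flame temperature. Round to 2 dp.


T_ad = T_in + Hc / (m_p * cp)
Denominator = 18.4 * 1.19 = 21.8960
Temperature rise = 44140 / 21.8960 = 2015.89 K
T_ad = 88 + 2015.89 = 2103.89 deg C


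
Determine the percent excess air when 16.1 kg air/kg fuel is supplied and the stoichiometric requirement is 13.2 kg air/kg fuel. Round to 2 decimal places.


Excess air = actual - stoichiometric = 16.1 - 13.2 = 2.90 kg/kg fuel
Excess air % = (excess / stoich) * 100 = (2.90 / 13.2) * 100 = 21.97%


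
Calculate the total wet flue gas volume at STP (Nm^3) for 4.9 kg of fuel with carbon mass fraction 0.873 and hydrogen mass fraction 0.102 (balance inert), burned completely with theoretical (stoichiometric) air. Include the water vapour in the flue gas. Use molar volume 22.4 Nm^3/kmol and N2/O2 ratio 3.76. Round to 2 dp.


Per kg fuel: CO2 = (C/12 kmol)*22.4 = (0.873/12)*22.4 = 1.62960 Nm^3
Per kg fuel: H2O = (H/2 kmol)*22.4 = (0.102/2)*22.4 = 1.14240 Nm^3
O2 needed per kg fuel = C/12 + H/4 = 0.873/12 + 0.102/4 = 0.09825000 kmol
Per kg fuel: N2 = O2*3.76*22.4 = 0.09825000*3.76*22.4 = 8.27501 Nm^3
Total per kg = 1.62960 + 1.14240 + 8.27501 = 11.04701 Nm^3
Total = 11.04701 * 4.9 = 54.13 Nm^3


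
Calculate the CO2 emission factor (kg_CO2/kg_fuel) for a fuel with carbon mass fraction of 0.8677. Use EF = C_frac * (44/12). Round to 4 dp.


EF = C_frac * (M_CO2 / M_C)
EF = 0.8677 * (44/12)
EF = 0.8677 * 3.666667 = 3.1816 kg_CO2/kg_fuel


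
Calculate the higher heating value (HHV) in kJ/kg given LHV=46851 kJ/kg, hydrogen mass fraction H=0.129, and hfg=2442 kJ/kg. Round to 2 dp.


HHV = LHV + hfg * 9 * H
Water addition = 2442 * 9 * 0.129 = 2835.162 kJ/kg
HHV = 46851 + 2835.162 = 49686.16 kJ/kg


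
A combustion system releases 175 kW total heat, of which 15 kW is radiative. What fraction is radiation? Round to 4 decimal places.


f_rad = Q_rad / Q_total
f_rad = 15 / 175 = 0.0857


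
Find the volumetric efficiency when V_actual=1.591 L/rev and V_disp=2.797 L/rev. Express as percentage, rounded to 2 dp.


eta_v = (V_actual / V_disp) * 100
Ratio = 1.591 / 2.797 = 0.5688
eta_v = 0.5688 * 100 = 56.88%


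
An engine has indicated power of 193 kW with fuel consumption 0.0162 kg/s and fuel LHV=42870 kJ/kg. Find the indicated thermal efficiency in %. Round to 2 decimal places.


eta_ith = (IP / (mf * LHV)) * 100
Denominator = 0.0162 * 42870 = 694.4940 kW
eta_ith = (193 / 694.4940) * 100 = 27.79%


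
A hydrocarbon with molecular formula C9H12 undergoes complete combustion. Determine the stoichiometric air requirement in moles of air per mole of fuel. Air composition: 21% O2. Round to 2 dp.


Balanced combustion: C9H12 + 12 O2 -> 9 CO2 + 6 H2O
O2 needed = C + H/4 = 9 + 12/4 = 12.00 moles
Air moles = O2 / 0.21 = 12.00 / 0.21 = 57.14 moles air


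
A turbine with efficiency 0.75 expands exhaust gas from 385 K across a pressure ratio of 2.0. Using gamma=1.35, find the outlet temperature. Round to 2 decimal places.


T_out = T_in * (1 - eta * (1 - PR^(-(gamma-1)/gamma)))
Exponent = -(1.35-1)/1.35 = -0.25925926
PR^exp = 2.0^(-0.25925926) = 0.83551680
Factor = 1 - 0.75*(1 - 0.83551680) = 0.87663760
T_out = 385 * 0.87663760 = 337.51 K


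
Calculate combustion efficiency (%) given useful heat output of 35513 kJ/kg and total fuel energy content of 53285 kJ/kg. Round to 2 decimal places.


Efficiency = (Q_useful / Q_fuel) * 100
Efficiency = (35513 / 53285) * 100
Efficiency = 0.6665 * 100 = 66.65%


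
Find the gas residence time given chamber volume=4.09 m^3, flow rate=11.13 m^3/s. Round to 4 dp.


tau = V / Q_flow
tau = 4.09 / 11.13 = 0.3675 s


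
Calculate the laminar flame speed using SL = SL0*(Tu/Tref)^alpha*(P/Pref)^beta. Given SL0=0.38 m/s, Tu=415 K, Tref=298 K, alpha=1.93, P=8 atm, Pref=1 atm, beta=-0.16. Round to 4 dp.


SL = SL0 * (Tu/Tref)^alpha * (P/Pref)^beta
T ratio = 415/298 = 1.39261745
(T ratio)^alpha = 1.39261745^1.93 = 1.894940
(P/Pref)^beta = 8^(-0.16) = 0.716978
SL = 0.38 * 1.894940 * 0.716978 = 0.5163 m/s


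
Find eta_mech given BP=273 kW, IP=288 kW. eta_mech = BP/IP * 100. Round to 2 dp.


eta_mech = (BP / IP) * 100
Ratio = 273 / 288 = 0.9479
eta_mech = 0.9479 * 100 = 94.79%


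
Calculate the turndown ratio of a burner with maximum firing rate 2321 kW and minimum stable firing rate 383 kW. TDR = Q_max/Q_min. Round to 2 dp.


TDR = Q_max / Q_min
TDR = 2321 / 383 = 6.06


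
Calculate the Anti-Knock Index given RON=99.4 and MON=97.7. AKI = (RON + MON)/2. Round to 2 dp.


AKI = (RON + MON) / 2
AKI = (99.4 + 97.7) / 2
AKI = 197.1 / 2 = 98.55


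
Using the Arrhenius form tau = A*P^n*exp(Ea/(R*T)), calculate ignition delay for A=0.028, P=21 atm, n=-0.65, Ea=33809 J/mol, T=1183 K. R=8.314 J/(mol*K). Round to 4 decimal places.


tau = A * P^n * exp(Ea/(R*T))
P^n = 21^(-0.65) = 0.13821573
Ea/(R*T) = 33809/(8.314*1183) = 3.437459
exp(Ea/(R*T)) = 31.107821
tau = 0.028 * 0.13821573 * 31.107821 = 0.1204 ms


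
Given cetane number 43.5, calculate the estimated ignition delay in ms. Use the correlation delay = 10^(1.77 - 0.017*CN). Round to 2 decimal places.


delay = 10^(1.77 - 0.017*CN)
Exponent = 1.77 - 0.017*43.5 = 1.0305
delay = 10^1.0305 = 10.73 ms


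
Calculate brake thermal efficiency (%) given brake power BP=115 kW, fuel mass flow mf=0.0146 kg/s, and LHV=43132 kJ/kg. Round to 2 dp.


eta_BTE = (BP / (mf * LHV)) * 100
Denominator = 0.0146 * 43132 = 629.7272 kW
eta_BTE = (115 / 629.7272) * 100 = 18.26%


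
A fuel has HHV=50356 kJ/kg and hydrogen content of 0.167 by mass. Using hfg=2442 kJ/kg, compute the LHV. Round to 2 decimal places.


LHV = HHV - hfg * 9 * H
Water correction = 2442 * 9 * 0.167 = 3670.326 kJ/kg
LHV = 50356 - 3670.326 = 46685.67 kJ/kg


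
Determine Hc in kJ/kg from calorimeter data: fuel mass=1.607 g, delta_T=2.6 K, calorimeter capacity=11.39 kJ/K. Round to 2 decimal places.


Hc = C_cal * delta_T / m_fuel
Q_released = 11.39 * 2.6 = 29.6140 kJ
m_fuel = 1.607 g = 1.607/1000 kg = 0.001607 kg
Hc = 29.6140 / 0.001607 = 18428.13 kJ/kg


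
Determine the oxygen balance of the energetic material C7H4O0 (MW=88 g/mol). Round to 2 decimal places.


OB = -1600 * (2C + H/2 - O) / MW
Inner = 2*7 + 4/2 - 0 = 16.00
OB = -1600 * 16.00 / 88 = -290.91%


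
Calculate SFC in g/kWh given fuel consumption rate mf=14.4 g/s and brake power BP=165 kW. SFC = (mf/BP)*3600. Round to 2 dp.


SFC = (mf / BP) * 3600
Rate = 14.4 / 165 = 0.087273 g/(s*kW)
SFC = 0.087273 * 3600 = 314.18 g/kWh


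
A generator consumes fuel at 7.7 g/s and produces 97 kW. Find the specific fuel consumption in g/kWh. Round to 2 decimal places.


SFC = (mf / BP) * 3600
Rate = 7.7 / 97 = 0.079381 g/(s*kW)
SFC = 0.079381 * 3600 = 285.77 g/kWh


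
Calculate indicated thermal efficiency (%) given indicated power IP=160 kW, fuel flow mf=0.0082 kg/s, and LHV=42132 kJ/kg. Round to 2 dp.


eta_ith = (IP / (mf * LHV)) * 100
Denominator = 0.0082 * 42132 = 345.4824 kW
eta_ith = (160 / 345.4824) * 100 = 46.31%


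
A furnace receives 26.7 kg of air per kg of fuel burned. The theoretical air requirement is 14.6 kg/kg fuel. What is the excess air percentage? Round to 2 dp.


Excess air = actual - stoichiometric = 26.7 - 14.6 = 12.10 kg/kg fuel
Excess air % = (excess / stoich) * 100 = (12.10 / 14.6) * 100 = 82.88%


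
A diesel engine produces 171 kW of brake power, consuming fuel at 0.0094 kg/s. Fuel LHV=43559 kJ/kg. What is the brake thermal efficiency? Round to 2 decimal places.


eta_BTE = (BP / (mf * LHV)) * 100
Denominator = 0.0094 * 43559 = 409.4546 kW
eta_BTE = (171 / 409.4546) * 100 = 41.76%


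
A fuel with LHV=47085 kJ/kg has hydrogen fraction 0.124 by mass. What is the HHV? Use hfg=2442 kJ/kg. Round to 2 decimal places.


HHV = LHV + hfg * 9 * H
Water addition = 2442 * 9 * 0.124 = 2725.272 kJ/kg
HHV = 47085 + 2725.272 = 49810.27 kJ/kg


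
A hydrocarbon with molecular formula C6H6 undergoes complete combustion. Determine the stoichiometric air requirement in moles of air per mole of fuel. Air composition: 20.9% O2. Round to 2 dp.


Balanced combustion: C6H6 + 7.5 O2 -> 6 CO2 + 3 H2O
O2 needed = C + H/4 = 6 + 6/4 = 7.50 moles
Air moles = O2 / 0.209 = 7.50 / 0.209 = 35.89 moles air


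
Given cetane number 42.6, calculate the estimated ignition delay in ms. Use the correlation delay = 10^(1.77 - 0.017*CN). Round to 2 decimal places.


delay = 10^(1.77 - 0.017*CN)
Exponent = 1.77 - 0.017*42.6 = 1.0458
delay = 10^1.0458 = 11.11 ms


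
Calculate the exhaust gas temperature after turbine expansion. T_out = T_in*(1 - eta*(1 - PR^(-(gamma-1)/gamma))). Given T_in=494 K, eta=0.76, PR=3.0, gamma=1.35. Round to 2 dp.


T_out = T_in * (1 - eta * (1 - PR^(-(gamma-1)/gamma)))
Exponent = -(1.35-1)/1.35 = -0.25925926
PR^exp = 3.0^(-0.25925926) = 0.75214556
Factor = 1 - 0.76*(1 - 0.75214556) = 0.81163063
T_out = 494 * 0.81163063 = 400.95 K


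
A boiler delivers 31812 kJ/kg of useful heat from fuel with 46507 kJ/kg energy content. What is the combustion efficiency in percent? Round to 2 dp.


Efficiency = (Q_useful / Q_fuel) * 100
Efficiency = (31812 / 46507) * 100
Efficiency = 0.6840 * 100 = 68.40%


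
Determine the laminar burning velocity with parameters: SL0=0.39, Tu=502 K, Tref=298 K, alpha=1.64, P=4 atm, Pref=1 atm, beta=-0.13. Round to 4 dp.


SL = SL0 * (Tu/Tref)^alpha * (P/Pref)^beta
T ratio = 502/298 = 1.68456376
(T ratio)^alpha = 1.68456376^1.64 = 2.352011
(P/Pref)^beta = 4^(-0.13) = 0.835088
SL = 0.39 * 2.352011 * 0.835088 = 0.7660 m/s


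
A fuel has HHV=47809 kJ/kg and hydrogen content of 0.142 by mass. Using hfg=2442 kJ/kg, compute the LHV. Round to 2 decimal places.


LHV = HHV - hfg * 9 * H
Water correction = 2442 * 9 * 0.142 = 3120.876 kJ/kg
LHV = 47809 - 3120.876 = 44688.12 kJ/kg


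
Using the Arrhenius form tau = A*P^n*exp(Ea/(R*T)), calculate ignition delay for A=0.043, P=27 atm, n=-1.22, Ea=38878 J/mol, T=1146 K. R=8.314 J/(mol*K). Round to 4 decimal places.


tau = A * P^n * exp(Ea/(R*T))
P^n = 27^(-1.22) = 0.01793644
Ea/(R*T) = 38878/(8.314*1146) = 4.080461
exp(Ea/(R*T)) = 59.172768
tau = 0.043 * 0.01793644 * 59.172768 = 0.0456 ms


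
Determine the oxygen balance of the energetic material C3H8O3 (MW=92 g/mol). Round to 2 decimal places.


OB = -1600 * (2C + H/2 - O) / MW
Inner = 2*3 + 8/2 - 3 = 7.00
OB = -1600 * 7.00 / 92 = -121.74%


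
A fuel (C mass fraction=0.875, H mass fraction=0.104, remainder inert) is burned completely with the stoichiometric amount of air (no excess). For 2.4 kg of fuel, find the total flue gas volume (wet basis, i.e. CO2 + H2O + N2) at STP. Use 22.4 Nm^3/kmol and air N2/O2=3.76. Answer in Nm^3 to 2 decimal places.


Per kg fuel: CO2 = (C/12 kmol)*22.4 = (0.875/12)*22.4 = 1.63333 Nm^3
Per kg fuel: H2O = (H/2 kmol)*22.4 = (0.104/2)*22.4 = 1.16480 Nm^3
O2 needed per kg fuel = C/12 + H/4 = 0.875/12 + 0.104/4 = 0.09891667 kmol
Per kg fuel: N2 = O2*3.76*22.4 = 0.09891667*3.76*22.4 = 8.33116 Nm^3
Total per kg = 1.63333 + 1.16480 + 8.33116 = 11.12929 Nm^3
Total = 11.12929 * 2.4 = 26.71 Nm^3


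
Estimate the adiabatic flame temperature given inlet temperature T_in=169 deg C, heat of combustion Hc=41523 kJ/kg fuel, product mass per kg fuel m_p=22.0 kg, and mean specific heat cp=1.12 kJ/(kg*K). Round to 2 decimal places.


T_ad = T_in + Hc / (m_p * cp)
Denominator = 22.0 * 1.12 = 24.6400
Temperature rise = 41523 / 24.6400 = 1685.19 K
T_ad = 169 + 1685.19 = 1854.19 deg C


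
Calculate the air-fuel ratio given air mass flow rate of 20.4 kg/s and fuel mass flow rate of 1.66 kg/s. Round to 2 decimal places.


AFR = m_air / m_fuel
AFR = 20.4 / 1.66 = 12.29


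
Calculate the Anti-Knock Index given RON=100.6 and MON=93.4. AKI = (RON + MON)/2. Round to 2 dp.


AKI = (RON + MON) / 2
AKI = (100.6 + 93.4) / 2
AKI = 194.0 / 2 = 97.00


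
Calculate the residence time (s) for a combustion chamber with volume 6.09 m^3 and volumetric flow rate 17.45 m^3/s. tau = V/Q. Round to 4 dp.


tau = V / Q_flow
tau = 6.09 / 17.45 = 0.3490 s


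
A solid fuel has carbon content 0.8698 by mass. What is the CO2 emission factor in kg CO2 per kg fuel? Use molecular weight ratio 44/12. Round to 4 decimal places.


EF = C_frac * (M_CO2 / M_C)
EF = 0.8698 * (44/12)
EF = 0.8698 * 3.666667 = 3.1893 kg_CO2/kg_fuel


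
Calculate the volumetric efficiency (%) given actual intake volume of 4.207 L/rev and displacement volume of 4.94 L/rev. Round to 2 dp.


eta_v = (V_actual / V_disp) * 100
Ratio = 4.207 / 4.94 = 0.8516
eta_v = 0.8516 * 100 = 85.16%


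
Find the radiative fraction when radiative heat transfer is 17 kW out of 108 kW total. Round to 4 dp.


f_rad = Q_rad / Q_total
f_rad = 17 / 108 = 0.1574


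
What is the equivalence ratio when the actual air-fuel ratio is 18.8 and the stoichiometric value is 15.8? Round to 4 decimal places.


phi = AFR_stoich / AFR_actual
phi = 15.8 / 18.8 = 0.8404


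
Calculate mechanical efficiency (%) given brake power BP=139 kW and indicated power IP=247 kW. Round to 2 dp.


eta_mech = (BP / IP) * 100
Ratio = 139 / 247 = 0.5628
eta_mech = 0.5628 * 100 = 56.28%


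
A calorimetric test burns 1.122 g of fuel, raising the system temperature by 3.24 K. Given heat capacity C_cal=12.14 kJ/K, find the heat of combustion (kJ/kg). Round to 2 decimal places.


Hc = C_cal * delta_T / m_fuel
Q_released = 12.14 * 3.24 = 39.3336 kJ
m_fuel = 1.122 g = 1.122/1000 kg = 0.001122 kg
Hc = 39.3336 / 0.001122 = 35056.68 kJ/kg


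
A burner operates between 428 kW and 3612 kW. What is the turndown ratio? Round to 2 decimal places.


TDR = Q_max / Q_min
TDR = 3612 / 428 = 8.44


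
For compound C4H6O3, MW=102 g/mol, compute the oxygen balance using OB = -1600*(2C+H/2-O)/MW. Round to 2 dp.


OB = -1600 * (2C + H/2 - O) / MW
Inner = 2*4 + 6/2 - 3 = 8.00
OB = -1600 * 8.00 / 102 = -125.49%


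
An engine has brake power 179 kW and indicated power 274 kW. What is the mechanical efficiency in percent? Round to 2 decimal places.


eta_mech = (BP / IP) * 100
Ratio = 179 / 274 = 0.6533
eta_mech = 0.6533 * 100 = 65.33%


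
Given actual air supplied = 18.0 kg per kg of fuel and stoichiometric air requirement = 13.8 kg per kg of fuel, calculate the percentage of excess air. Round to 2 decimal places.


Excess air = actual - stoichiometric = 18.0 - 13.8 = 4.20 kg/kg fuel
Excess air % = (excess / stoich) * 100 = (4.20 / 13.8) * 100 = 30.43%


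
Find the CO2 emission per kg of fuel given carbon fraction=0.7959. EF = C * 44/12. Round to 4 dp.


EF = C_frac * (M_CO2 / M_C)
EF = 0.7959 * (44/12)
EF = 0.7959 * 3.666667 = 2.9183 kg_CO2/kg_fuel


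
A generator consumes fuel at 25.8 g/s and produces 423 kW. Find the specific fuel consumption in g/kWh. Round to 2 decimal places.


SFC = (mf / BP) * 3600
Rate = 25.8 / 423 = 0.060993 g/(s*kW)
SFC = 0.060993 * 3600 = 219.57 g/kWh


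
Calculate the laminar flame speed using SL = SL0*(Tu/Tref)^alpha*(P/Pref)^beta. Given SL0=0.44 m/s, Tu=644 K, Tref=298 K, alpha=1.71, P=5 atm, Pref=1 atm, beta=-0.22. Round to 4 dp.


SL = SL0 * (Tu/Tref)^alpha * (P/Pref)^beta
T ratio = 644/298 = 2.16107383
(T ratio)^alpha = 2.16107383^1.71 = 3.734952
(P/Pref)^beta = 5^(-0.22) = 0.701821
SL = 0.44 * 3.734952 * 0.701821 = 1.1534 m/s


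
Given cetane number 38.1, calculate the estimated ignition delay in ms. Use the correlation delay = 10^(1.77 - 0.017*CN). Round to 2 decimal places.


delay = 10^(1.77 - 0.017*CN)
Exponent = 1.77 - 0.017*38.1 = 1.1223
delay = 10^1.1223 = 13.25 ms


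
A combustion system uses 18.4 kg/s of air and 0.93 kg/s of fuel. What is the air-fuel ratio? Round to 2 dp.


AFR = m_air / m_fuel
AFR = 18.4 / 0.93 = 19.78
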